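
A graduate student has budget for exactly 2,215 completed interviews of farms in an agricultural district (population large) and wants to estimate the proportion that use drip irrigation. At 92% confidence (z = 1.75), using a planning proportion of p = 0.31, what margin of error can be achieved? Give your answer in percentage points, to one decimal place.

1.7

SE(p̂) = √[p(1−p)/n] = √[0.2139/2215] = 0.00983.
E = z × SE = 1.75 × 0.00983 = 0.01720, or 1.7 percentage points.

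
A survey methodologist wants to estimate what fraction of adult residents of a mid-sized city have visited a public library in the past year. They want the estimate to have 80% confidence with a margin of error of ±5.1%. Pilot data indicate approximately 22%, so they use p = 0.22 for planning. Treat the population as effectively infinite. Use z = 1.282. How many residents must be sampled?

With p = 0.22, p(1−p) = 0.1716.
n = z²·p(1−p)/E² = 1.282² × 0.1716 / 0.051² = 1.6435 × 0.1716 / 0.002601 ≈ 108.43.
Rounding up gives n = 109.

109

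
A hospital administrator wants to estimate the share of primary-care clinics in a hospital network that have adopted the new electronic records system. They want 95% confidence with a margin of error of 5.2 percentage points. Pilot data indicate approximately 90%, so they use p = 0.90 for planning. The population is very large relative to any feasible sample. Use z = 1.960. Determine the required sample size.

With p = 0.90, p(1−p) = 0.0900.
n = z²·p(1−p)/E² = 1.960² × 0.0900 / 0.052² = 3.8416 × 0.0900 / 0.002704 ≈ 127.86.
Rounding up gives n = 128.

128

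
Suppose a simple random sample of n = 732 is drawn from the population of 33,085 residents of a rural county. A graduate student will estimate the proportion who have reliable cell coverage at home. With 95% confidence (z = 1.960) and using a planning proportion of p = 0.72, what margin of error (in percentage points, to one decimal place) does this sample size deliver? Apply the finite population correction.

Finite-population factor: (N−n)/(N−1) = (33085−732)/(33085−1) = 0.9779.
SE(p̂) = √[p(1−p)/n · (N−n)/(N−1)] = √[0.2016/732 × 0.9779] = 0.01641.
E = z × SE = 1.960 × 0.01641 = 0.03217 ≈ 3.2 percentage points.

3.2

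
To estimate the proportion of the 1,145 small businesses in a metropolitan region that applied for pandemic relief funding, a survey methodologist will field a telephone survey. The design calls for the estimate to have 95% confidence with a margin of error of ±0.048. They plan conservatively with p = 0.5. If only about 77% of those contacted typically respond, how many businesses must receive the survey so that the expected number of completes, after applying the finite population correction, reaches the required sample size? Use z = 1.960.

398

Completed interviews needed (unadjusted): n₀ = 1.960² × 0.2500 / 0.048² ≈ 416.84 → 417.
FPC for N = 1,145: n = 417 / (1 + 416/1145) = 417 / 1.3633 ≈ 305.87 → 306.
At a 77% response rate, contacts needed = 306 / 0.77 ≈ 397.40 → 398.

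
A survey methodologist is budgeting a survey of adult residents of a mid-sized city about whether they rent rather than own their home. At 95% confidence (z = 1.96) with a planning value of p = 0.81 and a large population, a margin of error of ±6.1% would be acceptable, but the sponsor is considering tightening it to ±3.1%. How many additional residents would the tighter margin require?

457

At ±6.1%: n = 1.96² × 0.1539 / 0.061² ≈ 158.89 → 159.
At ±3.1%: n = 1.96² × 0.1539 / 0.031² ≈ 615.22 → 616.
Additional respondents: 616 − 159 = 457.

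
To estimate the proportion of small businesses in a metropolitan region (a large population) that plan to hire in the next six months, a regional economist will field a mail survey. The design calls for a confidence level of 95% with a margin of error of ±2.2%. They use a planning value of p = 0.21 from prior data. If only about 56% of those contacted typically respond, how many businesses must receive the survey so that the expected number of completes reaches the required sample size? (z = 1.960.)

Completed interviews needed: n₀ = 1.960² × 0.1659 / 0.022² ≈ 1316.78 → 1317.
At a 56% response rate, contacts needed = 1317 / 0.56 ≈ 2351.79 → 2352.

2352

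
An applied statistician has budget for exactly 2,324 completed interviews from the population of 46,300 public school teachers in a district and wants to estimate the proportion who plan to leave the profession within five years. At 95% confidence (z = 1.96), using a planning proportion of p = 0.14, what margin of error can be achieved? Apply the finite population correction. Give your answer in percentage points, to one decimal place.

1.4

Finite-population factor: (N−n)/(N−1) = (46300−2324)/(46300−1) = 0.9498.
SE(p̂) = √[p(1−p)/n · (N−n)/(N−1)] = √[0.1204/2324 × 0.9498] = 0.00701.
E = z × SE = 1.96 × 0.00701 = 0.01375 ≈ 1.4 percentage points.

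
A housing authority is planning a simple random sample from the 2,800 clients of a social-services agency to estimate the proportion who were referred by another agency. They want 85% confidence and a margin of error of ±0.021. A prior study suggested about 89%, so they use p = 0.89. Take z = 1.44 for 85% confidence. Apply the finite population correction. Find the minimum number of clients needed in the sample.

396

Unadjusted: n₀ = 1.44² × 0.89 × 0.11 / 0.021² ≈ 460.33, so n₀ = 461.
Finite population correction with N = 2,800: n = n₀ / (1 + (n₀−1)/N) = 461 / (1 + 460/2800) = 461 / 1.1643 ≈ 395.95.
Rounding up, n = 396.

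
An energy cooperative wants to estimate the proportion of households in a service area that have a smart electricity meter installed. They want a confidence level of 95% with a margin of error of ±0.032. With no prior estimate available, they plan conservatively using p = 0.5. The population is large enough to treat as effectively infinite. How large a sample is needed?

938

For 95% confidence, z = 1.96.
With p = 0.5, p(1−p) = 0.25.
n = z²·p(1−p)/E² = 1.96² × 0.2500 / 0.032² = 3.8416 × 0.2500 / 0.001024 ≈ 937.89.
Rounding up gives n = 938.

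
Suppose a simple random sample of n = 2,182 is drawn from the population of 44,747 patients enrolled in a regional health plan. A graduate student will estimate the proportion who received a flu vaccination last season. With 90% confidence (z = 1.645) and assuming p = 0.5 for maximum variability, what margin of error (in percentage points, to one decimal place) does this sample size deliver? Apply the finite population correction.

Finite-population factor: (N−n)/(N−1) = (44747−2182)/(44747−1) = 0.9513.
SE(p̂) = √[p(1−p)/n · (N−n)/(N−1)] = √[0.2500/2182 × 0.9513] = 0.01044.
E = z × SE = 1.645 × 0.01044 = 0.01717 ≈ 1.7 percentage points.

1.7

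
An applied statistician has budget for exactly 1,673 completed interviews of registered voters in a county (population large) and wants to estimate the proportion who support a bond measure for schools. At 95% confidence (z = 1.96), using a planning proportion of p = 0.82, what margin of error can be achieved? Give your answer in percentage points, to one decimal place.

1.8

SE(p̂) = √[p(1−p)/n] = √[0.1476/1673] = 0.00939.
E = z × SE = 1.96 × 0.00939 = 0.01841, or 1.8 percentage points.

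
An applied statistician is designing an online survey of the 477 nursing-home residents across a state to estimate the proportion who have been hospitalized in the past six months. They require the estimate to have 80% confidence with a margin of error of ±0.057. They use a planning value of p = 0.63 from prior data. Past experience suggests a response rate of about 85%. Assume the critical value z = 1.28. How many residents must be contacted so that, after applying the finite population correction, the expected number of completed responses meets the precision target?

112

Completed interviews needed (unadjusted): n₀ = 1.28² × 0.2331 / 0.057² ≈ 117.55 → 118.
FPC for N = 477: n = 118 / (1 + 117/477) = 118 / 1.2453 ≈ 94.76 → 95.
At an 85% response rate, contacts needed = 95 / 0.85 ≈ 111.76 → 112.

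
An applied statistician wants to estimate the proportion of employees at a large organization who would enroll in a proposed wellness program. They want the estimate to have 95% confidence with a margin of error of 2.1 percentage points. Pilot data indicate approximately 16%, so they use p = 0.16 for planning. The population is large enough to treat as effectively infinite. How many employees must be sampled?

1171

For 95% confidence, z = 1.960.
With p = 0.16, p(1−p) = 0.1344.
n = z²·p(1−p)/E² = 1.960² × 0.1344 / 0.021² = 3.8416 × 0.1344 / 0.000441 ≈ 1170.77.
Rounding up gives n = 1171.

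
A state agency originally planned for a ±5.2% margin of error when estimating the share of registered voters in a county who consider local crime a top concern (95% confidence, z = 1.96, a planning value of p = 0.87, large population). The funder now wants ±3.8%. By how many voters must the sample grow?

At ±5.2%: n = 1.96² × 0.1131 / 0.052² ≈ 160.68 → 161.
At ±3.8%: n = 1.96² × 0.1131 / 0.038² ≈ 300.89 → 301.
Additional respondents: 301 − 161 = 140.

140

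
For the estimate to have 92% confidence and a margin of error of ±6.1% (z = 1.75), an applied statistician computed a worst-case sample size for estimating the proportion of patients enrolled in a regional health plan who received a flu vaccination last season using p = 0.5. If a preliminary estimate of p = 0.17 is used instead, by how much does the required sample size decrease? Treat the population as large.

Conservative (p = 0.5): n = 1.75² × 0.25 / 0.061² ≈ 205.76 → 206.
Using p = 0.17: p(1−p) = 0.1411, so n = 1.75² × 0.1411 / 0.061² ≈ 116.13 → 117.
Reduction: 206 − 117 = 89.

89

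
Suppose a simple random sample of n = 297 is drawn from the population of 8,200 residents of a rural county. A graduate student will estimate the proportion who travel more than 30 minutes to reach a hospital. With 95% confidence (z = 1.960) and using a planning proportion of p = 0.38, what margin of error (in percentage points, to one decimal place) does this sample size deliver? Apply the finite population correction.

Finite-population factor: (N−n)/(N−1) = (8200−297)/(8200−1) = 0.9639.
SE(p̂) = √[p(1−p)/n · (N−n)/(N−1)] = √[0.2356/297 × 0.9639] = 0.02765.
E = z × SE = 1.960 × 0.02765 = 0.05420 ≈ 5.4 percentage points.

5.4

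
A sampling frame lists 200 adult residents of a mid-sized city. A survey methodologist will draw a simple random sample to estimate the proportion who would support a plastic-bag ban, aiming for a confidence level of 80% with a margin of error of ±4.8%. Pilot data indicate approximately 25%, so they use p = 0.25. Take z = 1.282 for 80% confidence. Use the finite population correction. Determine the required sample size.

Unadjusted: n₀ = 1.282² × 0.25 × 0.75 / 0.048² ≈ 133.75, so n₀ = 134.
Finite population correction with N = 200: n = n₀ / (1 + (n₀−1)/N) = 134 / (1 + 133/200) = 134 / 1.6650 ≈ 80.48.
Rounding up, n = 81.

81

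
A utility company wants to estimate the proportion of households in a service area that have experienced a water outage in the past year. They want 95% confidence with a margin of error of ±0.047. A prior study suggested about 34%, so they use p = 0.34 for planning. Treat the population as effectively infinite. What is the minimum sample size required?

391

For 95% confidence, z = 1.960.
With p = 0.34, p(1−p) = 0.2244.
n = z²·p(1−p)/E² = 1.960² × 0.2244 / 0.047² = 3.8416 × 0.2244 / 0.002209 ≈ 390.25.
Rounding up gives n = 391.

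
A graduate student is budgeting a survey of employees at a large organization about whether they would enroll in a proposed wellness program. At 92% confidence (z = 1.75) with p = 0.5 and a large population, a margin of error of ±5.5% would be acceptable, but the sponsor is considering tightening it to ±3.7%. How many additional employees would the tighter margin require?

At ±5.5%: n = 1.75² × 0.2500 / 0.055² ≈ 253.10 → 254.
At ±3.7%: n = 1.75² × 0.2500 / 0.037² ≈ 559.26 → 560.
Additional respondents: 560 − 254 = 306.

306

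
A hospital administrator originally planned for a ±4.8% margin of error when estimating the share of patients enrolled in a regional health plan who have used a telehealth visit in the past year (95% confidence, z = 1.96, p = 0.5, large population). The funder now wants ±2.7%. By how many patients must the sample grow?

At ±4.8%: n = 1.96² × 0.2500 / 0.048² ≈ 416.84 → 417.
At ±2.7%: n = 1.96² × 0.2500 / 0.027² ≈ 1317.42 → 1318.
Additional respondents: 1318 − 417 = 901.

901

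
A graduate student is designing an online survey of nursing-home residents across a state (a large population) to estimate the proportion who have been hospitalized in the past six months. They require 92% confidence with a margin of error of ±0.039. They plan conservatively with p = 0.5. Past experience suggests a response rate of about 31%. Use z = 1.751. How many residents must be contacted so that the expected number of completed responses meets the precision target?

Completed interviews needed: n₀ = 1.751² × 0.2500 / 0.039² ≈ 503.94 → 504.
At a 31% response rate, contacts needed = 504 / 0.31 ≈ 1625.81 → 1626.

1626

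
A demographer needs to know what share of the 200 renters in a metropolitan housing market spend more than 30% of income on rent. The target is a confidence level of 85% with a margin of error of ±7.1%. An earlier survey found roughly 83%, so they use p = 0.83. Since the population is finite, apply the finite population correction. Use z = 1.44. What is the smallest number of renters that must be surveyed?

Unadjusted: n₀ = 1.44² × 0.83 × 0.17 / 0.071² ≈ 58.04, so n₀ = 59.
Finite population correction with N = 200: n = n₀ / (1 + (n₀−1)/N) = 59 / (1 + 58/200) = 59 / 1.2900 ≈ 45.74.
Rounding up, n = 46.

46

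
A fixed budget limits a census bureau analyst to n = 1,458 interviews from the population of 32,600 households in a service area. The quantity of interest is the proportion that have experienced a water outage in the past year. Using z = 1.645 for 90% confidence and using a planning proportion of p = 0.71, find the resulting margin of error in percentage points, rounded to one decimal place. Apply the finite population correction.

Finite-population factor: (N−n)/(N−1) = (32600−1458)/(32600−1) = 0.9553.
SE(p̂) = √[p(1−p)/n · (N−n)/(N−1)] = √[0.2059/1458 × 0.9553] = 0.01162.
E = z × SE = 1.645 × 0.01162 = 0.01911 ≈ 1.9 percentage points.

1.9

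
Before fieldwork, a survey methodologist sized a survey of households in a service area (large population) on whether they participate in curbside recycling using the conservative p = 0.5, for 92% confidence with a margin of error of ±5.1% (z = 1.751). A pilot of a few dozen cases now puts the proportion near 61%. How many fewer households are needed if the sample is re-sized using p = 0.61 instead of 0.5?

Conservative (p = 0.5): n = 1.751² × 0.25 / 0.051² ≈ 294.69 → 295.
Using p = 0.61: p(1−p) = 0.2379, so n = 1.751² × 0.2379 / 0.051² ≈ 280.43 → 281.
Reduction: 295 − 281 = 14.

14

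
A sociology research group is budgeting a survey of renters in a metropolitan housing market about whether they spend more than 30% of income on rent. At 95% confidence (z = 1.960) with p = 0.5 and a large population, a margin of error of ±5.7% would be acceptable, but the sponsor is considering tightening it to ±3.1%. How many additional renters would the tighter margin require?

At ±5.7%: n = 1.960² × 0.2500 / 0.057² ≈ 295.60 → 296.
At ±3.1%: n = 1.960² × 0.2500 / 0.031² ≈ 999.38 → 1000.
Additional respondents: 1000 − 296 = 704.

704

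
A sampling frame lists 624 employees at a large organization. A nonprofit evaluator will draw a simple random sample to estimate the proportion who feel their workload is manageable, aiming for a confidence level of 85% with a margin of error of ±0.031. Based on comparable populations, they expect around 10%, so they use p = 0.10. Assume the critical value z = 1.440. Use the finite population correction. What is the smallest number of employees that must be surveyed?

149

Unadjusted: n₀ = 1.440² × 0.10 × 0.90 / 0.031² ≈ 194.20, so n₀ = 195.
Finite population correction with N = 624: n = n₀ / (1 + (n₀−1)/N) = 195 / (1 + 194/624) = 195 / 1.3109 ≈ 148.75.
Rounding up, n = 149.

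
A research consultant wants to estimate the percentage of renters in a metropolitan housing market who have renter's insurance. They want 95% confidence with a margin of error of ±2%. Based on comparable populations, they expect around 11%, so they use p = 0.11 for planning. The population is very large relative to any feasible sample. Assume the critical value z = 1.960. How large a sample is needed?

With p = 0.11, p(1−p) = 0.0979.
n = z²·p(1−p)/E² = 1.960² × 0.0979 / 0.020² = 3.8416 × 0.0979 / 0.000400 ≈ 940.23.
Rounding up gives n = 941.

941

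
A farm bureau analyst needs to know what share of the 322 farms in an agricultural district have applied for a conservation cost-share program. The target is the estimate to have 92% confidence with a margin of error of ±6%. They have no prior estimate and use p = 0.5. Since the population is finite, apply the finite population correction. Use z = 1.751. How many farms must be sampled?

129

Unadjusted: n₀ = 1.751² × 0.50 × 0.50 / 0.060² ≈ 212.92, so n₀ = 213.
Finite population correction with N = 322: n = n₀ / (1 + (n₀−1)/N) = 213 / (1 + 212/322) = 213 / 1.6584 ≈ 128.44.
Rounding up, n = 129.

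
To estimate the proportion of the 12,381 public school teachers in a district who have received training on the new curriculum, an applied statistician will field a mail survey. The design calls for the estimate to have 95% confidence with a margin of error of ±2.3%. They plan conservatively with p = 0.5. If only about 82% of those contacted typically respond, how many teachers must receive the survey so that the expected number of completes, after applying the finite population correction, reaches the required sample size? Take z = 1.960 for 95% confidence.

1932

Completed interviews needed (unadjusted): n₀ = 1.960² × 0.2500 / 0.023² ≈ 1815.50 → 1816.
FPC for N = 12,381: n = 1816 / (1 + 1815/12381) = 1816 / 1.1466 ≈ 1583.82 → 1584.
At an 82% response rate, contacts needed = 1584 / 0.82 ≈ 1931.71 → 1932.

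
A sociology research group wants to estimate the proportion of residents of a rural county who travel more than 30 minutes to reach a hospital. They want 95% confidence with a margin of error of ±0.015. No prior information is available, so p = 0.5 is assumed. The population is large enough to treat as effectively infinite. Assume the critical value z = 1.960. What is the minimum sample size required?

4269

With p = 0.5, p(1−p) = 0.25.
n = z²·p(1−p)/E² = 1.960² × 0.2500 / 0.015² = 3.8416 × 0.2500 / 0.000225 ≈ 4268.44.
Rounding up gives n = 4269.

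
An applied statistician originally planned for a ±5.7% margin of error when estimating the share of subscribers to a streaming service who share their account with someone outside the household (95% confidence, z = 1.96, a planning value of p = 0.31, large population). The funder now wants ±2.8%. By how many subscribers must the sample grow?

796

At ±5.7%: n = 1.96² × 0.2139 / 0.057² ≈ 252.91 → 253.
At ±2.8%: n = 1.96² × 0.2139 / 0.028² ≈ 1048.11 → 1049.
Additional respondents: 1049 − 253 = 796.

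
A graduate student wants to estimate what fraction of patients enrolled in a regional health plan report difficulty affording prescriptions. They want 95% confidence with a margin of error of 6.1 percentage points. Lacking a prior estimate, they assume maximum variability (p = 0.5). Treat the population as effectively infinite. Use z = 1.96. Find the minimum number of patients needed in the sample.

259

With p = 0.5, p(1−p) = 0.25.
n = z²·p(1−p)/E² = 1.96² × 0.2500 / 0.061² = 3.8416 × 0.2500 / 0.003721 ≈ 258.10.
Rounding up gives n = 259.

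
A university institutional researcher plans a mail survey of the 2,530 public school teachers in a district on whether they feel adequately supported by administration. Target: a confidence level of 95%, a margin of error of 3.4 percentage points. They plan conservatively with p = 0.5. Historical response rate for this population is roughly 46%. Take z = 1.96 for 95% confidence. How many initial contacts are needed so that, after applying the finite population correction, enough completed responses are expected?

1361

Completed interviews needed (unadjusted): n₀ = 1.96² × 0.2500 / 0.034² ≈ 830.80 → 831.
FPC for N = 2,530: n = 831 / (1 + 830/2530) = 831 / 1.3281 ≈ 625.72 → 626.
At a 46% response rate, contacts needed = 626 / 0.46 ≈ 1360.87 → 1361.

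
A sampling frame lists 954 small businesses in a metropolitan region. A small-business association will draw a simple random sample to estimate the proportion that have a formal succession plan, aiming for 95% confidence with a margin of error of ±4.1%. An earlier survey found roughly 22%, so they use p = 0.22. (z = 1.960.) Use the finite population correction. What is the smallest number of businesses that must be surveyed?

Unadjusted: n₀ = 1.960² × 0.22 × 0.78 / 0.041² ≈ 392.16, so n₀ = 393.
Finite population correction with N = 954: n = n₀ / (1 + (n₀−1)/N) = 393 / (1 + 392/954) = 393 / 1.4109 ≈ 278.55.
Rounding up, n = 279.

279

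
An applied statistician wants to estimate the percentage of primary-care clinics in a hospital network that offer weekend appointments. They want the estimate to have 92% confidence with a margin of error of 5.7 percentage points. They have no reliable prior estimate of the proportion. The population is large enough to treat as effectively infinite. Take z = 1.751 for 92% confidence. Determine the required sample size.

236

With no prior estimate, use p = 0.5, giving p(1−p) = 0.25.
n = z²·p(1−p)/E² = 1.751² × 0.2500 / 0.057² = 3.0660 × 0.2500 / 0.003249 ≈ 235.92.
Rounding up gives n = 236.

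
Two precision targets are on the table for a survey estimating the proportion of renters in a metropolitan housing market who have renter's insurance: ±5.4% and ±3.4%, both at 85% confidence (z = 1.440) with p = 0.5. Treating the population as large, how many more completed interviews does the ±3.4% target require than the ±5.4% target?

271

At ±5.4%: n = 1.440² × 0.2500 / 0.054² ≈ 177.78 → 178.
At ±3.4%: n = 1.440² × 0.2500 / 0.034² ≈ 448.44 → 449.
Additional respondents: 449 − 178 = 271.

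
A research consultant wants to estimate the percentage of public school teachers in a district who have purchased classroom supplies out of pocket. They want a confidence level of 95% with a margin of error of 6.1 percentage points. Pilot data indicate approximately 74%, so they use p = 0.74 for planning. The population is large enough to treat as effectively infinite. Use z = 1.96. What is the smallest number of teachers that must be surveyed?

With p = 0.74, p(1−p) = 0.1924.
n = z²·p(1−p)/E² = 1.96² × 0.1924 / 0.061² = 3.8416 × 0.1924 / 0.003721 ≈ 198.64.
Rounding up gives n = 199.

199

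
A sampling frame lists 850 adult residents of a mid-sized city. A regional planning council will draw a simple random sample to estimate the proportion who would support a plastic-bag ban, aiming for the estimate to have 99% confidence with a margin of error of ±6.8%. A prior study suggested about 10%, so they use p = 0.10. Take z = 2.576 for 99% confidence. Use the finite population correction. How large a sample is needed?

Unadjusted: n₀ = 2.576² × 0.10 × 0.90 / 0.068² ≈ 129.16, so n₀ = 130.
Finite population correction with N = 850: n = n₀ / (1 + (n₀−1)/N) = 130 / (1 + 129/850) = 130 / 1.1518 ≈ 112.87.
Rounding up, n = 113.

113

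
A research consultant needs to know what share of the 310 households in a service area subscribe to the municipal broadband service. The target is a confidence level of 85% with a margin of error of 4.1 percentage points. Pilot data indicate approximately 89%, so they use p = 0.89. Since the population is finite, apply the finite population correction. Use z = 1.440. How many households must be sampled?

88

Unadjusted: n₀ = 1.440² × 0.89 × 0.11 / 0.041² ≈ 120.76, so n₀ = 121.
Finite population correction with N = 310: n = n₀ / (1 + (n₀−1)/N) = 121 / (1 + 120/310) = 121 / 1.3871 ≈ 87.23.
Rounding up, n = 88.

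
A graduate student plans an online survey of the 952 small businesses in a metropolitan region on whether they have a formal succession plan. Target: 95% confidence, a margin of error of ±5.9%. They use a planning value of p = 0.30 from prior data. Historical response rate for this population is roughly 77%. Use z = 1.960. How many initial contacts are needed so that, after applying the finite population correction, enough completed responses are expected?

243

Completed interviews needed (unadjusted): n₀ = 1.960² × 0.2100 / 0.059² ≈ 231.75 → 232.
FPC for N = 952: n = 232 / (1 + 231/952) = 232 / 1.2426 ≈ 186.70 → 187.
At a 77% response rate, contacts needed = 187 / 0.77 ≈ 242.86 → 243.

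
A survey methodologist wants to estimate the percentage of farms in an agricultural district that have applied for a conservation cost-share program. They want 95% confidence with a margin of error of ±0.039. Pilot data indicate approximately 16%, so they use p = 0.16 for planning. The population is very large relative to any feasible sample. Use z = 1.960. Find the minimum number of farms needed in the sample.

With p = 0.16, p(1−p) = 0.1344.
n = z²·p(1−p)/E² = 1.960² × 0.1344 / 0.039² = 3.8416 × 0.1344 / 0.001521 ≈ 339.45.
Rounding up gives n = 340.

340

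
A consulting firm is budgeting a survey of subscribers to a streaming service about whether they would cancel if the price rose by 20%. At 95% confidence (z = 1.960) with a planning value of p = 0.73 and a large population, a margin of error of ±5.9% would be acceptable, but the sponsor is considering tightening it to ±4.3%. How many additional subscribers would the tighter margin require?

192

At ±5.9%: n = 1.960² × 0.1971 / 0.059² ≈ 217.52 → 218.
At ±4.3%: n = 1.960² × 0.1971 / 0.043² ≈ 409.51 → 410.
Additional respondents: 410 − 218 = 192.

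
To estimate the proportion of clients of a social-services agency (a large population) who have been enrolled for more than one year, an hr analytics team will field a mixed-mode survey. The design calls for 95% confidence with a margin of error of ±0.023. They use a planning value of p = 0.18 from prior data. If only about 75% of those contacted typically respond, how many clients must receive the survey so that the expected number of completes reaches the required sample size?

For 95% confidence, z = 1.960.
Completed interviews needed: n₀ = 1.960² × 0.1476 / 0.023² ≈ 1071.87 → 1072.
At a 75% response rate, contacts needed = 1072 / 0.75 ≈ 1429.33 → 1430.

1430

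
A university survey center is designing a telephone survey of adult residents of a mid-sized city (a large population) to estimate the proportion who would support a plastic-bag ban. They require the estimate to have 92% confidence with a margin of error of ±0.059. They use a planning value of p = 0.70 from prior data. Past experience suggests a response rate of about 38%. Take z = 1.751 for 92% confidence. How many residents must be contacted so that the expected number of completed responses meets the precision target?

487

Completed interviews needed: n₀ = 1.751² × 0.2100 / 0.059² ≈ 184.96 → 185.
At a 38% response rate, contacts needed = 185 / 0.38 ≈ 486.84 → 487.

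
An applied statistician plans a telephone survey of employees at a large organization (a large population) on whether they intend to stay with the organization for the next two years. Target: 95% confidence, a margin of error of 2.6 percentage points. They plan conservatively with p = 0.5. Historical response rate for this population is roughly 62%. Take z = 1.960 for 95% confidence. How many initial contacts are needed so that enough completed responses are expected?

Completed interviews needed: n₀ = 1.960² × 0.2500 / 0.026² ≈ 1420.71 → 1421.
At a 62% response rate, contacts needed = 1421 / 0.62 ≈ 2291.94 → 2292.

2292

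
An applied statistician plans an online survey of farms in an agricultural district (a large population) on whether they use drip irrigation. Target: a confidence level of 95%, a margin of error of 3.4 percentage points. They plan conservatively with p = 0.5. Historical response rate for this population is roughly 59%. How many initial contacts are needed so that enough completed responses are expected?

For 95% confidence, z = 1.96.
Completed interviews needed: n₀ = 1.96² × 0.2500 / 0.034² ≈ 830.80 → 831.
At a 59% response rate, contacts needed = 831 / 0.59 ≈ 1408.47 → 1409.

1409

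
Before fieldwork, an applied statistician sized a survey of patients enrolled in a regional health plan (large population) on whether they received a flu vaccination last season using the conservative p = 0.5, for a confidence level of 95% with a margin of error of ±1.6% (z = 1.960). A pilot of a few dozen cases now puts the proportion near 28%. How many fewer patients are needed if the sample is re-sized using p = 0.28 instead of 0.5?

Conservative (p = 0.5): n = 1.960² × 0.25 / 0.016² ≈ 3751.56 → 3752.
Using p = 0.28: p(1−p) = 0.2016, so n = 1.960² × 0.2016 / 0.016² ≈ 3025.26 → 3026.
Reduction: 3752 − 3026 = 726.

726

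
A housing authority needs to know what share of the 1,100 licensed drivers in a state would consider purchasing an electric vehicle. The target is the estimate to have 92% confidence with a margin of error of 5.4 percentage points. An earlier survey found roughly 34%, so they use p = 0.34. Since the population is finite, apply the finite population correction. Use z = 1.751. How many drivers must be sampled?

195

Unadjusted: n₀ = 1.751² × 0.34 × 0.66 / 0.054² ≈ 235.94, so n₀ = 236.
Finite population correction with N = 1,100: n = n₀ / (1 + (n₀−1)/N) = 236 / (1 + 235/1100) = 236 / 1.2136 ≈ 194.46.
Rounding up, n = 195.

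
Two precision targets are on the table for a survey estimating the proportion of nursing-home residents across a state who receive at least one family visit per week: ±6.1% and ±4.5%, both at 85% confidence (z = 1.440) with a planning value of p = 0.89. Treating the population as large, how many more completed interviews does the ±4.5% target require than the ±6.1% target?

46

At ±6.1%: n = 1.440² × 0.0979 / 0.061² ≈ 54.56 → 55.
At ±4.5%: n = 1.440² × 0.0979 / 0.045² ≈ 100.25 → 101.
Additional respondents: 101 − 55 = 46.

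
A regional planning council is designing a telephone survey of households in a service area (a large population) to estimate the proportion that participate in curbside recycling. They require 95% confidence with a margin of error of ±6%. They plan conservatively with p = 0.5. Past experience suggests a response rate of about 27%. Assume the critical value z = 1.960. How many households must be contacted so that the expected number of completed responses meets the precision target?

Completed interviews needed: n₀ = 1.960² × 0.2500 / 0.060² ≈ 266.78 → 267.
At a 27% response rate, contacts needed = 267 / 0.27 ≈ 988.89 → 989.

989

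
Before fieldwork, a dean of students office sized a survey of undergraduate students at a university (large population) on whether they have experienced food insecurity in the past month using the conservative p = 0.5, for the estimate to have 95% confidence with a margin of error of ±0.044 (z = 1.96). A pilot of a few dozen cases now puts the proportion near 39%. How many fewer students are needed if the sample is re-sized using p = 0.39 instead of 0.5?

24

Conservative (p = 0.5): n = 1.96² × 0.25 / 0.044² ≈ 496.07 → 497.
Using p = 0.39: p(1−p) = 0.2379, so n = 1.96² × 0.2379 / 0.044² ≈ 472.06 → 473.
Reduction: 497 − 473 = 24.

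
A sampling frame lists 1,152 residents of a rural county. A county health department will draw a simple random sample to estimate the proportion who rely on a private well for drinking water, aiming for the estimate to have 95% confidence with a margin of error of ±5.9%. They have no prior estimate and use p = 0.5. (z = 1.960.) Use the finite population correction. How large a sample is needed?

Unadjusted: n₀ = 1.960² × 0.50 × 0.50 / 0.059² ≈ 275.90, so n₀ = 276.
Finite population correction with N = 1,152: n = n₀ / (1 + (n₀−1)/N) = 276 / (1 + 275/1152) = 276 / 1.2387 ≈ 222.81.
Rounding up, n = 223.

223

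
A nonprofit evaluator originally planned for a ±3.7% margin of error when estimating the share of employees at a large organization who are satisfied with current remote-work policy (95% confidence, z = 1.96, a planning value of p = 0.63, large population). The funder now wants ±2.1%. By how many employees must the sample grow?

At ±3.7%: n = 1.96² × 0.2331 / 0.037² ≈ 654.11 → 655.
At ±2.1%: n = 1.96² × 0.2331 / 0.021² ≈ 2030.56 → 2031.
Additional respondents: 2031 − 655 = 1376.

1376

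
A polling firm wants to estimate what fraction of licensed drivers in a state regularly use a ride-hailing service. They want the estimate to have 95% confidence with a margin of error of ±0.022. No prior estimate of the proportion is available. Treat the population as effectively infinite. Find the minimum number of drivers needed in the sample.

1985

For 95% confidence, z = 1.96.
With no prior estimate, use p = 0.5, giving p(1−p) = 0.25.
n = z²·p(1−p)/E² = 1.96² × 0.2500 / 0.022² = 3.8416 × 0.2500 / 0.000484 ≈ 1984.30.
Rounding up gives n = 1985.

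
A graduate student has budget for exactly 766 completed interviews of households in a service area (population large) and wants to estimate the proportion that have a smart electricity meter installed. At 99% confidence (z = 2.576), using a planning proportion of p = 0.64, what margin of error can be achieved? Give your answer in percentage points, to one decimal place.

SE(p̂) = √[p(1−p)/n] = √[0.2304/766] = 0.01734.
E = z × SE = 2.576 × 0.01734 = 0.04468, or 4.5 percentage points.

4.5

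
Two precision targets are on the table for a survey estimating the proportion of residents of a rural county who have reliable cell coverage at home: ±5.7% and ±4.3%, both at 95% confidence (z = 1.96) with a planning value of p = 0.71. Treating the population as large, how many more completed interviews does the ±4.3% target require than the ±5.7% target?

184

At ±5.7%: n = 1.96² × 0.2059 / 0.057² ≈ 243.46 → 244.
At ±4.3%: n = 1.96² × 0.2059 / 0.043² ≈ 427.79 → 428.
Additional respondents: 428 − 244 = 184.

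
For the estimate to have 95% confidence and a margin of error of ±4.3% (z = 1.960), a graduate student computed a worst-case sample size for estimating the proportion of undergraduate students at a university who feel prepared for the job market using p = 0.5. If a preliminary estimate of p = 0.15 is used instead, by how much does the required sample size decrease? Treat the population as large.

255

Conservative (p = 0.5): n = 1.960² × 0.25 / 0.043² ≈ 519.42 → 520.
Using p = 0.15: p(1−p) = 0.1275, so n = 1.960² × 0.1275 / 0.043² ≈ 264.90 → 265.
Reduction: 520 − 265 = 255.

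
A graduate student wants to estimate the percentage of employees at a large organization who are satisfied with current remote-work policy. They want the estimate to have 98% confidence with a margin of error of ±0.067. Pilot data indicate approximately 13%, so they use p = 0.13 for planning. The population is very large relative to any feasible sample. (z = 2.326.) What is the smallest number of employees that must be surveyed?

137

With p = 0.13, p(1−p) = 0.1131.
n = z²·p(1−p)/E² = 2.326² × 0.1131 / 0.067² = 5.4103 × 0.1131 / 0.004489 ≈ 136.31.
Rounding up gives n = 137.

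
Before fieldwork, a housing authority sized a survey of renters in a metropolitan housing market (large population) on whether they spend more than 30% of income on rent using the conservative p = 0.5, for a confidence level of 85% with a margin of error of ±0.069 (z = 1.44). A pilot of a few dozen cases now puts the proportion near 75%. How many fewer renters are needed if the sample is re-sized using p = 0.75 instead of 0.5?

27

Conservative (p = 0.5): n = 1.44² × 0.25 / 0.069² ≈ 108.88 → 109.
Using p = 0.75: p(1−p) = 0.1875, so n = 1.44² × 0.1875 / 0.069² ≈ 81.66 → 82.
Reduction: 109 − 82 = 27.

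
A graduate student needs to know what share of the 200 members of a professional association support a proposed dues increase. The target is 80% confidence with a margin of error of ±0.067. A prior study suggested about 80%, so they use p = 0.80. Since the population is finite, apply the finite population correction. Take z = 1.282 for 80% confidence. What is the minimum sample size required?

Unadjusted: n₀ = 1.282² × 0.80 × 0.20 / 0.067² ≈ 58.58, so n₀ = 59.
Finite population correction with N = 200: n = n₀ / (1 + (n₀−1)/N) = 59 / (1 + 58/200) = 59 / 1.2900 ≈ 45.74.
Rounding up, n = 46.

46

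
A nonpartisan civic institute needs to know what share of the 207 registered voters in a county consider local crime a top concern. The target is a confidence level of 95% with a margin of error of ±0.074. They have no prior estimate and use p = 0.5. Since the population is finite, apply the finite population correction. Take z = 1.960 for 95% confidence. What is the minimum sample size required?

Unadjusted: n₀ = 1.960² × 0.50 × 0.50 / 0.074² ≈ 175.38, so n₀ = 176.
Finite population correction with N = 207: n = n₀ / (1 + (n₀−1)/N) = 176 / (1 + 175/207) = 176 / 1.8454 ≈ 95.37.
Rounding up, n = 96.

96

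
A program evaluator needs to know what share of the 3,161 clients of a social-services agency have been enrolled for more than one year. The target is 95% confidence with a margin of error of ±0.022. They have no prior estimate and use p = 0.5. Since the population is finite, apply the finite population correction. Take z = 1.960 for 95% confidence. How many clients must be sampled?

1220

Unadjusted: n₀ = 1.960² × 0.50 × 0.50 / 0.022² ≈ 1984.30, so n₀ = 1985.
Finite population correction with N = 3,161: n = n₀ / (1 + (n₀−1)/N) = 1985 / (1 + 1984/3161) = 1985 / 1.6276 ≈ 1219.55.
Rounding up, n = 1220.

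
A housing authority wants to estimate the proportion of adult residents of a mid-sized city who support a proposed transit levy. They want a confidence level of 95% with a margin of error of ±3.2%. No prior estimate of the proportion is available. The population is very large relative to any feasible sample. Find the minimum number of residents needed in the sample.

For 95% confidence, z = 1.96.
With no prior estimate, use p = 0.5, giving p(1−p) = 0.25.
n = z²·p(1−p)/E² = 1.96² × 0.2500 / 0.032² = 3.8416 × 0.2500 / 0.001024 ≈ 937.89.
Rounding up gives n = 938.

938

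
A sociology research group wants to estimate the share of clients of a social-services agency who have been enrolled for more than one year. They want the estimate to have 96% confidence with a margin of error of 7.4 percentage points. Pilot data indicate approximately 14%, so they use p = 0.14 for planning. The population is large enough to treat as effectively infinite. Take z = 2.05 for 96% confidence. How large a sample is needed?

93

With p = 0.14, p(1−p) = 0.1204.
n = z²·p(1−p)/E² = 2.05² × 0.1204 / 0.074² = 4.2025 × 0.1204 / 0.005476 ≈ 92.40.
Rounding up gives n = 93.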